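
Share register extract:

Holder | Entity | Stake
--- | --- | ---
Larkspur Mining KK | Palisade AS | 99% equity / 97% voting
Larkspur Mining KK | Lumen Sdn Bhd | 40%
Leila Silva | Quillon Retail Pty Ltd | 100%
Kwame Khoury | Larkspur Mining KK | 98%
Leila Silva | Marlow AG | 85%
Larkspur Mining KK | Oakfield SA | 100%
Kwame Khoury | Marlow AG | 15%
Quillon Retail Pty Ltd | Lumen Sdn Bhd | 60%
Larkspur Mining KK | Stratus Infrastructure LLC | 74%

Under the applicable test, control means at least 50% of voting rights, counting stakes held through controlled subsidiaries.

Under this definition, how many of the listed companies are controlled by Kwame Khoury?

Kwame holds 98% of Larkspur, so Kwame controls Larkspur.
Larkspur holds 100% of Oakfield, so Kwame controls Oakfield.
Larkspur holds 74% of Stratus, so Kwame controls Stratus.
Larkspur holds 97% of Palisade, so Kwame controls Palisade.
No other company's threshold is met.
Kwame controls 4 companies.

4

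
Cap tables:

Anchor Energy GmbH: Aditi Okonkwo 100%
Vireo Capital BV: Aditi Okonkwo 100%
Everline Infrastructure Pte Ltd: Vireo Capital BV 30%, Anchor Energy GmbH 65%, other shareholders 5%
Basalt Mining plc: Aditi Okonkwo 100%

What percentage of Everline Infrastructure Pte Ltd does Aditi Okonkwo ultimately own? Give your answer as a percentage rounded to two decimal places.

Aditi reaches Everline along 2 paths.
Via Vireo: 100% × 30% = 30%.
Via Anchor: 100% × 65% = 65%.
Total: 30% + 65% = 95%.
Rounded: 95.00%.

95.00%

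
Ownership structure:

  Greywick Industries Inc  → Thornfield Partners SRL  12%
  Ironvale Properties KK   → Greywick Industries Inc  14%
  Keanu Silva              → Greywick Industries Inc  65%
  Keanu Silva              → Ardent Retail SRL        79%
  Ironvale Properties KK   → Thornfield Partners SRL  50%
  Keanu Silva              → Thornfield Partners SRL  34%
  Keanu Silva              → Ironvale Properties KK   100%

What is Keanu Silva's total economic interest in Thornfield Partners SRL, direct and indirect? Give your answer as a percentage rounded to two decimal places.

Keanu reaches Thornfield along 4 paths.
Direct stake: 34% = 34%.
Via Ironvale: 100% × 50% = 50%.
Via Greywick: 65% × 12% = 7.8%.
Via Ironvale → Greywick: 100% × 14% × 12% = 1.68%.
Total: 34% + 50% + 7.8% + 1.68% = 93.48%.

93.48%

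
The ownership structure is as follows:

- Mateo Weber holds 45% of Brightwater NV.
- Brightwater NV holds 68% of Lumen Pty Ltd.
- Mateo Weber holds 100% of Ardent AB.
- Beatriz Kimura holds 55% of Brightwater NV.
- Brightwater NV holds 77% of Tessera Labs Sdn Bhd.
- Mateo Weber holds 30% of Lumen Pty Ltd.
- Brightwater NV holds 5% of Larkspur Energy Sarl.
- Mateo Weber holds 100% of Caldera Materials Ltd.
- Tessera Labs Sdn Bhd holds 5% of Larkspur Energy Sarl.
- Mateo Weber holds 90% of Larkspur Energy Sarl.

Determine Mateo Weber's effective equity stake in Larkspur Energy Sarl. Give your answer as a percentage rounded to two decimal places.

Mateo reaches Larkspur along 3 paths.
Via Brightwater → Tessera: 45% × 77% × 5% = 1.7325%.
Via Brightwater: 45% × 5% = 2.25%.
Direct stake: 90% = 90%.
Total: 1.7325% + 2.25% + 90% = 93.9825%.
Rounded: 93.98%.

93.98%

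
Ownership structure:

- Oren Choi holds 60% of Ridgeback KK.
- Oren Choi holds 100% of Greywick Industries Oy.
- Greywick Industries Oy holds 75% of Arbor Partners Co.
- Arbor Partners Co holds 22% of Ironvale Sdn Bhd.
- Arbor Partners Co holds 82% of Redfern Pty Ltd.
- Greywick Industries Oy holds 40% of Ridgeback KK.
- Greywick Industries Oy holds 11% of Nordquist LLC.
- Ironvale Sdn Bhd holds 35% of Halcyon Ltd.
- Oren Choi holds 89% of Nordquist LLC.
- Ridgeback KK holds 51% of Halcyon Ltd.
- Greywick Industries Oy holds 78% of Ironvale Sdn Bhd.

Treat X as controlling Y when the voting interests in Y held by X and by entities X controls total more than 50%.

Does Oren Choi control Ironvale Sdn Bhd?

Oren holds 100% of Greywick, so Oren controls Greywick.
Greywick holds 75% of Arbor, so Oren controls Arbor.
Arbor and Greywick together hold 22% + 78% = 100% of Ironvale, so Oren controls Ironvale.

Yes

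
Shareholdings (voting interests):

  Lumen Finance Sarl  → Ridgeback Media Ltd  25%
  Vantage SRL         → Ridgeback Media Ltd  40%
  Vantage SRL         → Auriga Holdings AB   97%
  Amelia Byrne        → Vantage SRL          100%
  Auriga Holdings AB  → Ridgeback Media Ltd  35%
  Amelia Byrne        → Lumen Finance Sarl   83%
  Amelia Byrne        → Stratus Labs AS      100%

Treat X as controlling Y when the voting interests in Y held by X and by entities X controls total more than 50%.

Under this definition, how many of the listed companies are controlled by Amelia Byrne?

Amelia holds 100% of Vantage, so Amelia controls Vantage.
Amelia holds 100% of Stratus, so Amelia controls Stratus.
Vantage holds 97% of Auriga, so Amelia controls Auriga.
Amelia holds 83% of Lumen, so Amelia controls Lumen.
Vantage and Lumen and Auriga together hold 40% + 25% + 35% = 100% of Ridgeback, so Amelia controls Ridgeback.
Amelia controls 5 companies.

5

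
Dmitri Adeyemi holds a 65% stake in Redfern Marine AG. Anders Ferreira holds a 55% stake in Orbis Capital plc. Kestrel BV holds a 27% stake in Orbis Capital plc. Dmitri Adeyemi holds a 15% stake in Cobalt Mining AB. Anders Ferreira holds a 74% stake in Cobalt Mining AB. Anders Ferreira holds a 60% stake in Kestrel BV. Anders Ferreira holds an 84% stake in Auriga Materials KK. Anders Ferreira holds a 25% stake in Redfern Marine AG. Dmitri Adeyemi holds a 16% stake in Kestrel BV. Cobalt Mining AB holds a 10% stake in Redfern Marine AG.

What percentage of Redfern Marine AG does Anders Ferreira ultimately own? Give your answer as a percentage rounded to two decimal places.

32.40%

Anders reaches Redfern along 2 paths.
Direct stake: 25% = 25%.
Via Cobalt: 74% × 10% = 7.4%.
Total: 25% + 7.4% = 32.4%.
Rounded: 32.40%.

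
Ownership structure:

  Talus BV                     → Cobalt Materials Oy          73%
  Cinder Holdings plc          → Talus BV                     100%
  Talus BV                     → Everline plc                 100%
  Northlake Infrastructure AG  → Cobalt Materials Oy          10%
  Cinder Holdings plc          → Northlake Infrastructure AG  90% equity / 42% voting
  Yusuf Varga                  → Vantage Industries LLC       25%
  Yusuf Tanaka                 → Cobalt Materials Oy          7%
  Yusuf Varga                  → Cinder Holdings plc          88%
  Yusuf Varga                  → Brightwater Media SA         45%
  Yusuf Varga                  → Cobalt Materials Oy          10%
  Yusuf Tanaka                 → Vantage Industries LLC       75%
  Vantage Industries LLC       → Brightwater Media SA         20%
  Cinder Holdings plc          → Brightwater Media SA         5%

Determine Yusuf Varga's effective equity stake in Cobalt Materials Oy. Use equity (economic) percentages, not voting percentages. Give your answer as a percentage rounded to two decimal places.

82.16%

Yusuf Varga reaches Cobalt along 3 paths.
Via Cinder → Talus: 88% × 100% × 73% = 64.24%.
Via Cinder → Northlake: 88% × 90% × 10% = 7.92%.
Direct stake: 10% = 10%.
Total: 64.24% + 7.92% + 10% = 82.16%.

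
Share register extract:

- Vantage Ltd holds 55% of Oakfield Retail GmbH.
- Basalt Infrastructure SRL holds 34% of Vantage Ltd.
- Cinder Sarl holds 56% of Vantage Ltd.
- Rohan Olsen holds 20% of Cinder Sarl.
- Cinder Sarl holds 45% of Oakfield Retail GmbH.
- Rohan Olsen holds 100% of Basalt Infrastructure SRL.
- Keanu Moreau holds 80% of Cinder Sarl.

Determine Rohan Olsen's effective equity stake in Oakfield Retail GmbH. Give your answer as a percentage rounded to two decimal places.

33.86%

Rohan reaches Oakfield along 3 paths.
Via Cinder: 20% × 45% = 9%.
Via Basalt → Vantage: 100% × 34% × 55% = 18.7%.
Via Cinder → Vantage: 20% × 56% × 55% = 6.16%.
Total: 9% + 18.7% + 6.16% = 33.86%.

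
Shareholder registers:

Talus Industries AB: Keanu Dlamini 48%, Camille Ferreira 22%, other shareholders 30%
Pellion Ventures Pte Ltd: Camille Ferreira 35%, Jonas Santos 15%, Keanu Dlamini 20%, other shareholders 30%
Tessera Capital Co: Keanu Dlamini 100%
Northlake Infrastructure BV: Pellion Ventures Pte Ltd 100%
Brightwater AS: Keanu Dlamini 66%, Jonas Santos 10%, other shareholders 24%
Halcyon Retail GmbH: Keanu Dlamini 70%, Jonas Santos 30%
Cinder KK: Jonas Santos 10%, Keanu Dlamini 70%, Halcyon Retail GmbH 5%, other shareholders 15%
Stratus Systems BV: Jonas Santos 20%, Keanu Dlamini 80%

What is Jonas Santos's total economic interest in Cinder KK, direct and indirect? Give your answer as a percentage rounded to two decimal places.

11.50%

Jonas reaches Cinder along 2 paths.
Direct stake: 10% = 10%.
Via Halcyon: 30% × 5% = 1.5%.
Total: 10% + 1.5% = 11.5%.
Rounded: 11.50%.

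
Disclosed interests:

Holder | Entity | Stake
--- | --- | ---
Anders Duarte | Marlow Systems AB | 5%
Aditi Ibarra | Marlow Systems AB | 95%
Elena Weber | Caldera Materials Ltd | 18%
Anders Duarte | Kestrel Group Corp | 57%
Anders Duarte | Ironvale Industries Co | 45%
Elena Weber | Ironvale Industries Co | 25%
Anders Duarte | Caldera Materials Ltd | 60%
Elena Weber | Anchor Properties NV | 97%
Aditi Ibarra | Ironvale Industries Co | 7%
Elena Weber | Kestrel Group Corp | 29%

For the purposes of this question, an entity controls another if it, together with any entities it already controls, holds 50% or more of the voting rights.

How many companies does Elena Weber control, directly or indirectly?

Elena holds 97% of Anchor, so Elena controls Anchor.
No other company's threshold is met.
Elena controls 1 company.

1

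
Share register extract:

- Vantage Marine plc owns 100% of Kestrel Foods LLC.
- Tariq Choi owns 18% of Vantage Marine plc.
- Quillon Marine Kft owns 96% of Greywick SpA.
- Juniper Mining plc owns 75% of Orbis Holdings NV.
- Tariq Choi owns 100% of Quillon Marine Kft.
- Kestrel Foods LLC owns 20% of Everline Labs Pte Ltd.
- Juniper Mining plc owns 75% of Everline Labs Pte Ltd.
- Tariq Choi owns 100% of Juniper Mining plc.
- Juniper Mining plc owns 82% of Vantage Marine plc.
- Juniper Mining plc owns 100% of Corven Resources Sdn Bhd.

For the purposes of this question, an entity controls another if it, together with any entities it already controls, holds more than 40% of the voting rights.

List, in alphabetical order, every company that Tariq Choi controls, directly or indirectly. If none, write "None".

Tariq holds 100% of Juniper, so Tariq controls Juniper.
Juniper holds 100% of Corven, so Tariq controls Corven.
Tariq and Juniper together hold 18% + 82% = 100% of Vantage, so Tariq controls Vantage.
Juniper holds 75% of Orbis, so Tariq controls Orbis.
Tariq holds 100% of Quillon, so Tariq controls Quillon.
Quillon holds 96% of Greywick, so Tariq controls Greywick.
Vantage holds 100% of Kestrel, so Tariq controls Kestrel.
Juniper and Kestrel together hold 75% + 20% = 95% of Everline, so Tariq controls Everline.

Corven Resources Sdn Bhd, Everline Labs Pte Ltd, Greywick SpA, Juniper Mining plc, Kestrel Foods LLC, Orbis Holdings NV, Quillon Marine Kft, Vantage Marine plc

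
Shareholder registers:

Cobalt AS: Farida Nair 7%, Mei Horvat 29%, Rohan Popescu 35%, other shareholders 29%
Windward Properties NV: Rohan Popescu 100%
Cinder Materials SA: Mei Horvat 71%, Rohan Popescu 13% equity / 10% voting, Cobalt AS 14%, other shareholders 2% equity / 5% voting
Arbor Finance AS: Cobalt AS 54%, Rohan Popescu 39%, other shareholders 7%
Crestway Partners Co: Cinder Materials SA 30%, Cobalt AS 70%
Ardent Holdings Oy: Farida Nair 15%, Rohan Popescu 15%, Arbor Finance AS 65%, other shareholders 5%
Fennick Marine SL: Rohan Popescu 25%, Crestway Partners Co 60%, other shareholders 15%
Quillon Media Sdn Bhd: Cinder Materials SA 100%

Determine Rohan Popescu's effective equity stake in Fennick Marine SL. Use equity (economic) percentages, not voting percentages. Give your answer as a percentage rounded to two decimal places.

42.92%

Rohan reaches Fennick along 4 paths.
Direct stake: 25% = 25%.
Via Cinder → Crestway: 13% × 30% × 60% = 2.34%.
Via Cobalt → Cinder → Crestway: 35% × 14% × 30% × 60% = 0.882%.
Via Cobalt → Crestway: 35% × 70% × 60% = 14.7%.
Total: 25% + 2.34% + 0.882% + 14.7% = 42.922%.
Rounded: 42.92%.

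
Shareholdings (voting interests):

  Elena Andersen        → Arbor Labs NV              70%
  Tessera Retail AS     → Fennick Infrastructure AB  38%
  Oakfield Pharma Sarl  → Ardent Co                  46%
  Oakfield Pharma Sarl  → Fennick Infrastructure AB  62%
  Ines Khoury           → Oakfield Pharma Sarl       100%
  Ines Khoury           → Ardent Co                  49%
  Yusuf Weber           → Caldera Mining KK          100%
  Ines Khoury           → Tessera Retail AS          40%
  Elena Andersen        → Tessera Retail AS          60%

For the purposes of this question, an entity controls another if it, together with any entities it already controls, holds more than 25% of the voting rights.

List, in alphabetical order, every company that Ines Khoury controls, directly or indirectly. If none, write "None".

Ardent Co, Fennick Infrastructure AB, Oakfield Pharma Sarl, Tessera Retail AS

Ines holds 100% of Oakfield, so Ines controls Oakfield.
Ines holds 40% of Tessera, so Ines controls Tessera.
Tessera and Oakfield together hold 38% + 62% = 100% of Fennick, so Ines controls Fennick.
Oakfield and Ines together hold 46% + 49% = 95% of Ardent, so Ines controls Ardent.
No other company's threshold is met.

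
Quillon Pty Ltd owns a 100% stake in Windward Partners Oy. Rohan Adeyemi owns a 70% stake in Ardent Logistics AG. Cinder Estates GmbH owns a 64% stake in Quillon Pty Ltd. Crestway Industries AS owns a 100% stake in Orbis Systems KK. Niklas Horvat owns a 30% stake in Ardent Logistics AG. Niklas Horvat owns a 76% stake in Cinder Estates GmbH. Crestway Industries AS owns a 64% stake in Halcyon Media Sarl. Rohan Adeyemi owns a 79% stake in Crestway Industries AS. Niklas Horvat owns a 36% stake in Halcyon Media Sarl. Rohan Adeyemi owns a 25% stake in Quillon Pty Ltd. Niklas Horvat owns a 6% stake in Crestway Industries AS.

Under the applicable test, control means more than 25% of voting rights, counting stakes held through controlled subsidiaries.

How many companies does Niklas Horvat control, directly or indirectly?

Niklas holds 76% of Cinder, so Niklas controls Cinder.
Niklas holds 30% of Ardent, so Niklas controls Ardent.
Niklas holds 36% of Halcyon, so Niklas controls Halcyon.
Cinder holds 64% of Quillon, so Niklas controls Quillon.
Quillon holds 100% of Windward, so Niklas controls Windward.
No other company's threshold is met.
Niklas controls 5 companies.

5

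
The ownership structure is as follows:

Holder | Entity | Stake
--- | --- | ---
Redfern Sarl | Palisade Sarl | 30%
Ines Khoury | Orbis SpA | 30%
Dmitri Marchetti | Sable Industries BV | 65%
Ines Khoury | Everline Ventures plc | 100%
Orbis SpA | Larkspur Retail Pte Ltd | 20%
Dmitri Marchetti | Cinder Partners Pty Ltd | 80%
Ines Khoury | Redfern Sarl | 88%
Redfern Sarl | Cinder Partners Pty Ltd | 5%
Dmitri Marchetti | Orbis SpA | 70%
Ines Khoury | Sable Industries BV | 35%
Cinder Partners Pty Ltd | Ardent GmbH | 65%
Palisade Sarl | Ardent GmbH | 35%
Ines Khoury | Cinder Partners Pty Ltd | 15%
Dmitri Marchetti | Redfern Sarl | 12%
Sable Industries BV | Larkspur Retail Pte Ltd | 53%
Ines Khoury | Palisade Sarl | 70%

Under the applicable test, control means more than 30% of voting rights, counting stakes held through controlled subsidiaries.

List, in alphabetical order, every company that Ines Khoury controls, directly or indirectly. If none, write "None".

Ardent GmbH, Everline Ventures plc, Larkspur Retail Pte Ltd, Palisade Sarl, Redfern Sarl, Sable Industries BV

Ines holds 88% of Redfern, so Ines controls Redfern.
Ines holds 35% of Sable, so Ines controls Sable.
Sable holds 53% of Larkspur, so Ines controls Larkspur.
Ines and Redfern together hold 70% + 30% = 100% of Palisade, so Ines controls Palisade.
Palisade holds 35% of Ardent, so Ines controls Ardent.
Ines holds 100% of Everline, so Ines controls Everline.
No other company's threshold is met.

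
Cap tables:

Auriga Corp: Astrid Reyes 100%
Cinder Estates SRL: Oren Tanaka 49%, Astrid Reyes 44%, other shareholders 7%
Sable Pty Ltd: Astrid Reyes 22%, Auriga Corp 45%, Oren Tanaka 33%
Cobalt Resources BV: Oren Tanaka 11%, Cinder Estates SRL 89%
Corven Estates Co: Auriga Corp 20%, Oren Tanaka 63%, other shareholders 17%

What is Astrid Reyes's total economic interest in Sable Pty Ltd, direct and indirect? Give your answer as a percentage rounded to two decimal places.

Astrid reaches Sable along 2 paths.
Direct stake: 22% = 22%.
Via Auriga: 100% × 45% = 45%.
Total: 22% + 45% = 67%.
Rounded: 67.00%.

67.00%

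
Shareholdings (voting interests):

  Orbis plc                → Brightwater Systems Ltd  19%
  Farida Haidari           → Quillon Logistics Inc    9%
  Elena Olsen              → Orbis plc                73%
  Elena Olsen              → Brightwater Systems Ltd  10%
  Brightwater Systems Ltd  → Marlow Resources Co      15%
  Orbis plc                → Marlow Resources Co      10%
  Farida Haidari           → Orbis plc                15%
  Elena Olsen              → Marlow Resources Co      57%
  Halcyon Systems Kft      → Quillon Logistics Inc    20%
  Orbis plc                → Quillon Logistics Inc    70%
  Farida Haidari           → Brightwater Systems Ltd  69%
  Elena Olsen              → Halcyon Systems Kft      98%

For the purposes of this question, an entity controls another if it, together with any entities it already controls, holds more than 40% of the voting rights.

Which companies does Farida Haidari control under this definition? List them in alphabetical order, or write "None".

Farida holds 69% of Brightwater, so Farida controls Brightwater.
No other company's threshold is met.

Brightwater Systems Ltd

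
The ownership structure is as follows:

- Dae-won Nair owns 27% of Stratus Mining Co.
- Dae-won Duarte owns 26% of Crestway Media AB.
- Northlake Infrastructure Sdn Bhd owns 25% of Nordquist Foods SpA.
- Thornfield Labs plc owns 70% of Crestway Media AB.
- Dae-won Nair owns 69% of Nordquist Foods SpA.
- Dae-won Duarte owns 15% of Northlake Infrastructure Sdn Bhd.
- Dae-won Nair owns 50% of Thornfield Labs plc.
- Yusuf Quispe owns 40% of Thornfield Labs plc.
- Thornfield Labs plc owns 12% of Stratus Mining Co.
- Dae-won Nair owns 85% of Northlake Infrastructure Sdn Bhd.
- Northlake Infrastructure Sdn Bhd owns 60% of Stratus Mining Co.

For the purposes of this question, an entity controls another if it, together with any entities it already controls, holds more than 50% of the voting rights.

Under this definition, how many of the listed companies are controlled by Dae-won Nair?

Dae-won Nair holds 85% of Northlake, so Dae-won Nair controls Northlake.
Dae-won Nair and Northlake together hold 27% + 60% = 87% of Stratus, so Dae-won Nair controls Stratus.
Northlake and Dae-won Nair together hold 25% + 69% = 94% of Nordquist, so Dae-won Nair controls Nordquist.
No other company's threshold is met.
Dae-won Nair controls 3 companies.

3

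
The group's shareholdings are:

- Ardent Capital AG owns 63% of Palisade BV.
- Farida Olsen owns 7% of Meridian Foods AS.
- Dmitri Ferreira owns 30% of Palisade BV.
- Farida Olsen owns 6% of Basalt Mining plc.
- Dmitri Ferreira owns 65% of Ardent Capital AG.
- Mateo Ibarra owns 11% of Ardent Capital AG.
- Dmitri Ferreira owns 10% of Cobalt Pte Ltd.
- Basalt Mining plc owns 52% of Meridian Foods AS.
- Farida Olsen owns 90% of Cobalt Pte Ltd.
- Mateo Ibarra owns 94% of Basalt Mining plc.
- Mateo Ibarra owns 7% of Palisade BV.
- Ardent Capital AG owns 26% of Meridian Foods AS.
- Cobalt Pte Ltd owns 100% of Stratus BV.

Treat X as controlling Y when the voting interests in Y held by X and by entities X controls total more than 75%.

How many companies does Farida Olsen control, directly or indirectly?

2

Farida holds 90% of Cobalt, so Farida controls Cobalt.
Cobalt holds 100% of Stratus, so Farida controls Stratus.
No other company's threshold is met.
Farida controls 2 companies.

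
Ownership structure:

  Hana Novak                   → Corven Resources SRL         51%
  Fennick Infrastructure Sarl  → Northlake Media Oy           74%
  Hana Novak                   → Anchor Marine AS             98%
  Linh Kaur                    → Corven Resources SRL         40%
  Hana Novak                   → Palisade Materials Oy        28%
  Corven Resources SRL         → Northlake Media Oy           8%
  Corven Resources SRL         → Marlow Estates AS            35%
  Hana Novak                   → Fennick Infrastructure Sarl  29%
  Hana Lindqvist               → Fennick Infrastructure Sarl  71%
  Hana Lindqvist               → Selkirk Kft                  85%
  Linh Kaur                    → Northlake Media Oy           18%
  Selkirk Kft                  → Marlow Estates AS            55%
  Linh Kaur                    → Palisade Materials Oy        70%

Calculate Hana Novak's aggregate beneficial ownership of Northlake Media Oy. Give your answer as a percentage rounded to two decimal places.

Hana Novak reaches Northlake along 2 paths.
Via Fennick: 29% × 74% = 21.46%.
Via Corven: 51% × 8% = 4.08%.
Total: 21.46% + 4.08% = 25.54%.

25.54%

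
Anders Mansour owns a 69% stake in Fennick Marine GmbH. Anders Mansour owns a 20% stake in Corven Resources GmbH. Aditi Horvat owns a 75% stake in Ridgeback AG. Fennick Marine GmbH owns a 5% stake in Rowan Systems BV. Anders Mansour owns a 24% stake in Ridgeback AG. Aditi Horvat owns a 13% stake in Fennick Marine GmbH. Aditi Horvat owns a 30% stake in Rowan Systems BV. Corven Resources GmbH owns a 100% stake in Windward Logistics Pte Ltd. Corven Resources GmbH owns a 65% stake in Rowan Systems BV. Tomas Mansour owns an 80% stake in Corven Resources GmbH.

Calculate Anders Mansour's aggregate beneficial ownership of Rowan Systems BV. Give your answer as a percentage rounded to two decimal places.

16.45%

Anders reaches Rowan along 2 paths.
Via Corven: 20% × 65% = 13%.
Via Fennick: 69% × 5% = 3.45%.
Total: 13% + 3.45% = 16.45%.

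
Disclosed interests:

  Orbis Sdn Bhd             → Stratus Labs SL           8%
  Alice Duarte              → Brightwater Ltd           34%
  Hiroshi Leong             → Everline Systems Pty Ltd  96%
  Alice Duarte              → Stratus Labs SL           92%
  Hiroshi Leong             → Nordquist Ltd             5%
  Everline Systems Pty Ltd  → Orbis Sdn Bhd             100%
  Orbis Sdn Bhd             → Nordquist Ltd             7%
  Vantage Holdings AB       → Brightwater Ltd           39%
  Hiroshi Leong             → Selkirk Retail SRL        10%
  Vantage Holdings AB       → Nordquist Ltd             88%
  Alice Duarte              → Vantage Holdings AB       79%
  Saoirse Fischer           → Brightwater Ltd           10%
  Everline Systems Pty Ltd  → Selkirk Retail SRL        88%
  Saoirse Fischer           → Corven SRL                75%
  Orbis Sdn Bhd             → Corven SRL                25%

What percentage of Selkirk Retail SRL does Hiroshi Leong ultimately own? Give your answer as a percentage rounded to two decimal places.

Hiroshi reaches Selkirk along 2 paths.
Via Everline: 96% × 88% = 84.48%.
Direct stake: 10% = 10%.
Total: 84.48% + 10% = 94.48%.

94.48%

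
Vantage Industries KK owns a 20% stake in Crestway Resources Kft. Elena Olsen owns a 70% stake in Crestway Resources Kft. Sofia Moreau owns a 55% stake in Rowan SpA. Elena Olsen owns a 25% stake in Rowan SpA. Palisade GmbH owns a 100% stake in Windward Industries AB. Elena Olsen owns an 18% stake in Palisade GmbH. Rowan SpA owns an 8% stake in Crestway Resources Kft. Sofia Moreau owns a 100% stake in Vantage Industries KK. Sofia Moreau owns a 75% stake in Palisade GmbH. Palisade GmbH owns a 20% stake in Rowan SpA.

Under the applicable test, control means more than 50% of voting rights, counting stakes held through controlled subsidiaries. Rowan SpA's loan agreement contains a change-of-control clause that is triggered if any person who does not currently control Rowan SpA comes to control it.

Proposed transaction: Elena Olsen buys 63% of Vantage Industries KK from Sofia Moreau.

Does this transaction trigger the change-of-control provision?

No

The purchase adds only to Elena's holdings (Sofia's stake shrinks), so Elena is the only person who could newly come to control Rowan.
Elena holds 70% of Crestway, so Elena controls Crestway.
In Rowan, Elena's side holds only 25%, not > 50%.
So before the transaction, Elena does not control Rowan.
After the purchase, Elena holds 63% of Vantage directly, and Sofia's stake falls to 37%.
Elena holds 63% of Vantage, so Elena controls Vantage.
Vantage and Elena together hold 20% + 70% = 90% of Crestway, so Elena controls Crestway.
After the transaction, Elena's side holds 25% of Rowan, not > 50%, so Elena still does not control Rowan.
No new person acquires control, so the clause is not triggered.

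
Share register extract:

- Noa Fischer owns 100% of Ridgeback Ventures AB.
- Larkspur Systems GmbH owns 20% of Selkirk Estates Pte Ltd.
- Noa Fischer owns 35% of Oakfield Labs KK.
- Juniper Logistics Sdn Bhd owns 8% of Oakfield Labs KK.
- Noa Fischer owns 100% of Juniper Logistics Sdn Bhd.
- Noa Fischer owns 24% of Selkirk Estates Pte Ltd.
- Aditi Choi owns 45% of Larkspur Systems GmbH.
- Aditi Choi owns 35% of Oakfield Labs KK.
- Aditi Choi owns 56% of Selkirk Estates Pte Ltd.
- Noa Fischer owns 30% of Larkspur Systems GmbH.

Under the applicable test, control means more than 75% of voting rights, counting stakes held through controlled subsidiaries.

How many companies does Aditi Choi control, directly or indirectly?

0

Aditi's largest direct stake is 56% in Selkirk, which does not meet the threshold.
Aditi controls 0 companies.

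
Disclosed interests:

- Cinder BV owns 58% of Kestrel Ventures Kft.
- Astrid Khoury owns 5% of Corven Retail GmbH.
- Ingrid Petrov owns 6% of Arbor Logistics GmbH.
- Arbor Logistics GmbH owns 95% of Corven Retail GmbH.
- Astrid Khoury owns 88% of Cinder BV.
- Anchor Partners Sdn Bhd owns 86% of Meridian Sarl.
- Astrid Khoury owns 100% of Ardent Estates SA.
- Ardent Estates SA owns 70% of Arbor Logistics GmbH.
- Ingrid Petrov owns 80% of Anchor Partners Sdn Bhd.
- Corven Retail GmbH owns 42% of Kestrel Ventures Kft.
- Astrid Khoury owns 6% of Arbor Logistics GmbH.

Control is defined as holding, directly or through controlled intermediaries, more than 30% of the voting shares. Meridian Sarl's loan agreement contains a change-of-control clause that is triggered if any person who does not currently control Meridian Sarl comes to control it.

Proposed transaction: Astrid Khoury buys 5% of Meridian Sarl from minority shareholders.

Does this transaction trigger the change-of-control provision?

No

The purchase changes only Astrid's holdings, so Astrid is the only person who could newly come to control Meridian.
Astrid holds 100% of Ardent, so Astrid controls Ardent.
Astrid holds 88% of Cinder, so Astrid controls Cinder.
Ardent and Astrid together hold 70% + 6% = 76% of Arbor, so Astrid controls Arbor.
Arbor and Astrid together hold 95% + 5% = 100% of Corven, so Astrid controls Corven.
Cinder and Corven together hold 58% + 42% = 100% of Kestrel, so Astrid controls Kestrel.
Neither Astrid nor any entity Astrid controls holds any voting interest in Meridian.
So before the transaction, Astrid does not control Meridian.
After the purchase, Astrid holds 5% of Meridian directly.
After the transaction, Astrid's side holds 5% of Meridian, not > 30%, so Astrid still does not control Meridian.
No new person acquires control, so the clause is not triggered.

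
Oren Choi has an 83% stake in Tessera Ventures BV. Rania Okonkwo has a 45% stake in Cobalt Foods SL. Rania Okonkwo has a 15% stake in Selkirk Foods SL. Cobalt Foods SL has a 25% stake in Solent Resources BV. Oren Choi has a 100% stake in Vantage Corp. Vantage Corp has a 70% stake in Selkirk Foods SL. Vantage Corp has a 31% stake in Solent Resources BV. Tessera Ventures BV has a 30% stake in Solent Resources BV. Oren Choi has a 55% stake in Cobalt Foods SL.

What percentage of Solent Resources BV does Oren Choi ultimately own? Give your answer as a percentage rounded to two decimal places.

69.65%

Oren reaches Solent along 3 paths.
Via Tessera: 83% × 30% = 24.9%.
Via Vantage: 100% × 31% = 31%.
Via Cobalt: 55% × 25% = 13.75%.
Total: 24.9% + 31% + 13.75% = 69.65%.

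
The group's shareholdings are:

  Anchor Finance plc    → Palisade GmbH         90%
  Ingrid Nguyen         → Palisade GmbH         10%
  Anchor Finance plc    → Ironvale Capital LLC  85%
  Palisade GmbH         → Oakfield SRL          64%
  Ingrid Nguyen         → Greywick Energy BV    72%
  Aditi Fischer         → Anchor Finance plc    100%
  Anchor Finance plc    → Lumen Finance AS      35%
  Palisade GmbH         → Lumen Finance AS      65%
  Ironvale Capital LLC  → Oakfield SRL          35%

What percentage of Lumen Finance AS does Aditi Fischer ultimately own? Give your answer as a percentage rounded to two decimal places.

93.50%

Aditi reaches Lumen along 2 paths.
Via Anchor: 100% × 35% = 35%.
Via Anchor → Palisade: 100% × 90% × 65% = 58.5%.
Total: 35% + 58.5% = 93.5%.
Rounded: 93.50%.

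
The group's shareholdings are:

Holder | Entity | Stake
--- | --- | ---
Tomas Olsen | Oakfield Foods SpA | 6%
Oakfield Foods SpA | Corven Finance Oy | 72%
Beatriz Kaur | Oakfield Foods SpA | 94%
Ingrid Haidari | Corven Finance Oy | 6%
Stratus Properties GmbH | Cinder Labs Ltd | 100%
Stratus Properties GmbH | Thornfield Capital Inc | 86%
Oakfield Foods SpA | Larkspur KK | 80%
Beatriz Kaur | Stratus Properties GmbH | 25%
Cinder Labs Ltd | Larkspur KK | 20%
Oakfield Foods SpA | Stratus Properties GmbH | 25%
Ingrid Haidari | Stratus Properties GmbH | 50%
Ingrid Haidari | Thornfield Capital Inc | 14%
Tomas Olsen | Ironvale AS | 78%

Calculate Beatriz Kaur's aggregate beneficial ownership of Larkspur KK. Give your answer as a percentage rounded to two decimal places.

Beatriz reaches Larkspur along 3 paths.
Via Oakfield → Stratus → Cinder: 94% × 25% × 100% × 20% = 4.7%.
Via Stratus → Cinder: 25% × 100% × 20% = 5%.
Via Oakfield: 94% × 80% = 75.2%.
Total: 4.7% + 5% + 75.2% = 84.9%.
Rounded: 84.90%.

84.90%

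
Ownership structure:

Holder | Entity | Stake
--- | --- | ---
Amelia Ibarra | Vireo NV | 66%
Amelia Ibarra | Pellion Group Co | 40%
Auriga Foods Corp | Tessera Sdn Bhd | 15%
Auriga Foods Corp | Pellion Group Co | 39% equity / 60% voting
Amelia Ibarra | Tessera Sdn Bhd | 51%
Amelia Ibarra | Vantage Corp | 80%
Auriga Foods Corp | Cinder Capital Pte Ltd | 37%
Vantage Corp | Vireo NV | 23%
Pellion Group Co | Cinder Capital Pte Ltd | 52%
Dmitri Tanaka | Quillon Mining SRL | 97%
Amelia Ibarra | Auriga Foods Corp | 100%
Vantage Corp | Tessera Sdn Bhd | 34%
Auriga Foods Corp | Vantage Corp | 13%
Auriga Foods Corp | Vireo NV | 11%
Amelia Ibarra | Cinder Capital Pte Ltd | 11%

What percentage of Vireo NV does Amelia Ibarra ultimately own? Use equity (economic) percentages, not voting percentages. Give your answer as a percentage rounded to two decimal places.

Amelia reaches Vireo along 4 paths.
Via Auriga: 100% × 11% = 11%.
Via Vantage: 80% × 23% = 18.4%.
Via Auriga → Vantage: 100% × 13% × 23% = 2.99%.
Direct stake: 66% = 66%.
Total: 11% + 18.4% + 2.99% + 66% = 98.39%.

98.39%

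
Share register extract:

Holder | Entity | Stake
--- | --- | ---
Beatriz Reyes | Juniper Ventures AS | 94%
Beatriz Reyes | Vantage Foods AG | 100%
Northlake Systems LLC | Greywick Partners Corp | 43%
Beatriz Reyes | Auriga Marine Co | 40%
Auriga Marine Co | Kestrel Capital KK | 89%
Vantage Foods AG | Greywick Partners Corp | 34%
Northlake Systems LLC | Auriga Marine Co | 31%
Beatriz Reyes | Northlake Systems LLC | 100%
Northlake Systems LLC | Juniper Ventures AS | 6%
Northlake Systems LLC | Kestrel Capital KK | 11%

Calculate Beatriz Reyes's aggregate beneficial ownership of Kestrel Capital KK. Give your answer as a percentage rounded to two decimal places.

Beatriz reaches Kestrel along 3 paths.
Via Northlake → Auriga: 100% × 31% × 89% = 27.59%.
Via Auriga: 40% × 89% = 35.6%.
Via Northlake: 100% × 11% = 11%.
Total: 27.59% + 35.6% + 11% = 74.19%.

74.19%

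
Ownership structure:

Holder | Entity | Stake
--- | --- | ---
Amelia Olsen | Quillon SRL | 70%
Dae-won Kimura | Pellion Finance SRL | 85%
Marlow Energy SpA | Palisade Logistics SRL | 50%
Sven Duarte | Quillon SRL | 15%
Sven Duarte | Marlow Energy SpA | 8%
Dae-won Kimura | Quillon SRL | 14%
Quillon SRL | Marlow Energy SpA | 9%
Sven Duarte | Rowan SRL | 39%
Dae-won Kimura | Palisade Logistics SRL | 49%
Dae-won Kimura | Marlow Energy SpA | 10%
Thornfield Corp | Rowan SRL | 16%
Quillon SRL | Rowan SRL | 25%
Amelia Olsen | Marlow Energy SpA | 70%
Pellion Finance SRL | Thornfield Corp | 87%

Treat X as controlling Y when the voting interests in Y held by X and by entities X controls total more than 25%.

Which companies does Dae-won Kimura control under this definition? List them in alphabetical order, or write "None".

Dae-won holds 85% of Pellion, so Dae-won controls Pellion.
Pellion holds 87% of Thornfield, so Dae-won controls Thornfield.
Dae-won holds 49% of Palisade, so Dae-won controls Palisade.
No other company's threshold is met.

Palisade Logistics SRL, Pellion Finance SRL, Thornfield Corp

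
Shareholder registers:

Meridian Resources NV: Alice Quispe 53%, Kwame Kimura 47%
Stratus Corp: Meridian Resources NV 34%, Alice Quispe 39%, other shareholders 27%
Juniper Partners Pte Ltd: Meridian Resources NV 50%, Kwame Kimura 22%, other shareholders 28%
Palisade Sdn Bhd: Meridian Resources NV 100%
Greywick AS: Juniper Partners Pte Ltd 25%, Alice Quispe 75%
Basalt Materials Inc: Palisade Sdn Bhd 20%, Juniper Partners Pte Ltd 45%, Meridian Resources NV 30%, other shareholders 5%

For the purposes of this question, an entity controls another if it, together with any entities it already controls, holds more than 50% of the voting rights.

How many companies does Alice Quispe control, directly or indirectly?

Alice holds 53% of Meridian, so Alice controls Meridian.
Meridian and Alice together hold 34% + 39% = 73% of Stratus, so Alice controls Stratus.
Meridian holds 100% of Palisade, so Alice controls Palisade.
Alice holds 75% of Greywick, so Alice controls Greywick.
No other company's threshold is met.
Alice controls 4 companies.

4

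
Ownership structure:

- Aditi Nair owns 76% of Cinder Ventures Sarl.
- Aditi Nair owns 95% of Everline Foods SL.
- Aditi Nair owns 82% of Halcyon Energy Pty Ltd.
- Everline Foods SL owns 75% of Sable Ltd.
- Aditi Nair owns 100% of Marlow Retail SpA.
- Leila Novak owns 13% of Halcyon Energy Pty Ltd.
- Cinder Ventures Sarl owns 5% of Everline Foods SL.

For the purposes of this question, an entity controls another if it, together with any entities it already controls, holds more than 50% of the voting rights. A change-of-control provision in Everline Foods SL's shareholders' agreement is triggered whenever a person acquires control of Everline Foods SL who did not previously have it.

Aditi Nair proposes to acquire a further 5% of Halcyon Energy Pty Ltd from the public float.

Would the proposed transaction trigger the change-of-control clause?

No

The purchase changes only Aditi's holdings, so Aditi is the only person who could newly come to control Everline.
Aditi holds 76% of Cinder, so Aditi controls Cinder.
Cinder and Aditi together hold 5% + 95% = 100% of Everline, so Aditi controls Everline.
So Aditi already controls Everline before the transaction.
After the purchase, Aditi's direct stake in Halcyon rises to 82% + 5% = 87%.
Aditi controlled Everline already, so this is not a new person acquiring control; every other person's position is unchanged or reduced.
No new person acquires control, so the clause is not triggered.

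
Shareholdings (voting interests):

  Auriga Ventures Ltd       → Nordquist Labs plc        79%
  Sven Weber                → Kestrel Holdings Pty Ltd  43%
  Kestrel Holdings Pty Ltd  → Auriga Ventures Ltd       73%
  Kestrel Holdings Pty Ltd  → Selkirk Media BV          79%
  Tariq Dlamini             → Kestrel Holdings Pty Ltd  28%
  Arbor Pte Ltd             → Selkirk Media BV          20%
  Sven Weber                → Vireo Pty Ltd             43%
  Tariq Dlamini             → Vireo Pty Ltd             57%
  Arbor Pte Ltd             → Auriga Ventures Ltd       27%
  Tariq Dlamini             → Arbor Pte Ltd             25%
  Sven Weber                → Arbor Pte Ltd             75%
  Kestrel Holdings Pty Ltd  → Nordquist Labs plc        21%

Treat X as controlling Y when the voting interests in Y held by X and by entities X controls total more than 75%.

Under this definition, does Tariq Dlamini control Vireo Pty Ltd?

Tariq's largest direct stake is 57% in Vireo, which does not meet the threshold, so Tariq controls no company.
In Vireo, Tariq's side holds only 57%, not > 75%.
So Tariq does not control Vireo.

No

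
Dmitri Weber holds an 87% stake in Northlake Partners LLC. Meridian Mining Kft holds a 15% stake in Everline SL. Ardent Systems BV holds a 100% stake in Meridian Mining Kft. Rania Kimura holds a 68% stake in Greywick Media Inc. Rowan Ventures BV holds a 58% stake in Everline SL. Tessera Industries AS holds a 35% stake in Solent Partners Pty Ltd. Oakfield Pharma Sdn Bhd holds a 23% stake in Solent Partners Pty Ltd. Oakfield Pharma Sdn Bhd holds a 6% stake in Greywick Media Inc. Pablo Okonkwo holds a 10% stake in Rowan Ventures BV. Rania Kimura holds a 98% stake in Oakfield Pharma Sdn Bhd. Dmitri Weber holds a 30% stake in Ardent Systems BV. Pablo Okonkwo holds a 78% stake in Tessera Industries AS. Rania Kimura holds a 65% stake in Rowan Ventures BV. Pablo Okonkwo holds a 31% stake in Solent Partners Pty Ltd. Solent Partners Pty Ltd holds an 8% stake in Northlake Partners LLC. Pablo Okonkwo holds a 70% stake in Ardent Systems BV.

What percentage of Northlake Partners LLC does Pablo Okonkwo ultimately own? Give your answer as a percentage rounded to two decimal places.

4.66%

Pablo reaches Northlake along 2 paths.
Via Tessera → Solent: 78% × 35% × 8% = 2.184%.
Via Solent: 31% × 8% = 2.48%.
Total: 2.184% + 2.48% = 4.664%.
Rounded: 4.66%.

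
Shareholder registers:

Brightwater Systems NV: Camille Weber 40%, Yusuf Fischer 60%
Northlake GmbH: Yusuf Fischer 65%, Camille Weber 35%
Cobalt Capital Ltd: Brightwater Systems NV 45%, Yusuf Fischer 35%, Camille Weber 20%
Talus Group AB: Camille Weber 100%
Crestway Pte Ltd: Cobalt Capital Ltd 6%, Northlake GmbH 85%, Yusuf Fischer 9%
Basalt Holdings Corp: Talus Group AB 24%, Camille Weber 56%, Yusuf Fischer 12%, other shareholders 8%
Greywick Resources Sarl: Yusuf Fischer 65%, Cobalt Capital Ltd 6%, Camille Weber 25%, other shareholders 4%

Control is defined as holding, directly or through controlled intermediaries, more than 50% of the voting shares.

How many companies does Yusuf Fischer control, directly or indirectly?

5

Yusuf holds 60% of Brightwater, so Yusuf controls Brightwater.
Yusuf holds 65% of Northlake, so Yusuf controls Northlake.
Brightwater and Yusuf together hold 45% + 35% = 80% of Cobalt, so Yusuf controls Cobalt.
Cobalt and Northlake and Yusuf together hold 6% + 85% + 9% = 100% of Crestway, so Yusuf controls Crestway.
Yusuf and Cobalt together hold 65% + 6% = 71% of Greywick, so Yusuf controls Greywick.
No other company's threshold is met.
Yusuf controls 5 companies.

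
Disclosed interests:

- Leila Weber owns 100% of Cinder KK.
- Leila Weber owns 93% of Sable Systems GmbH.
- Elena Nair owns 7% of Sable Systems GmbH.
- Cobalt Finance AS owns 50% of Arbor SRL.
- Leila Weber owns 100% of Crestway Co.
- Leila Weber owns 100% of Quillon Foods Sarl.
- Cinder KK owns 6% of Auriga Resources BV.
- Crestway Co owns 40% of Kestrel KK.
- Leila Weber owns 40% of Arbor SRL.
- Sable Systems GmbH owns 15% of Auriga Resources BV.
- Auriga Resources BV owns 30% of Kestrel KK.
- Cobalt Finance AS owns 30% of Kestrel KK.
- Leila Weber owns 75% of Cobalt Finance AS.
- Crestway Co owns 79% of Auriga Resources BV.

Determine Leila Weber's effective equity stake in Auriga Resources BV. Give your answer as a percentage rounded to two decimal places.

Leila reaches Auriga along 3 paths.
Via Sable: 93% × 15% = 13.95%.
Via Cinder: 100% × 6% = 6%.
Via Crestway: 100% × 79% = 79%.
Total: 13.95% + 6% + 79% = 98.95%.

98.95%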